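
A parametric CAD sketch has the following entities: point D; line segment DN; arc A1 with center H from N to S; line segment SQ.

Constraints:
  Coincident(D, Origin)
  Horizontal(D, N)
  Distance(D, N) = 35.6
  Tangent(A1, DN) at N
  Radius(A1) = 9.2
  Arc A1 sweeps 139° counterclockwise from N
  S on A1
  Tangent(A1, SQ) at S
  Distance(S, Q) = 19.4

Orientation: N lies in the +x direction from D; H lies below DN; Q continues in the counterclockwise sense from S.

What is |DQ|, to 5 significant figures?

52.798

D is at the origin; DN is horizontal with |DN| = 35.6 and N on the +x side, so N = (35.600, 0.0000). Since A1 is tangent to DN there, HN ⟂ DN, so H = N + (0, -9.2) = (35.600, -9.2000). On A1, N sits at bearing 90° from H; a 139° counterclockwise sweep puts S at bearing 229°, so S = H + 9.2·(cos 229°, sin 229°) = (29.564, -16.143). A1 meets SQ tangentially, so HS is at right angles to SQ, so SQ runs along (−sin 229°, cos 229°); with |SQ| = 19.4, Q = (44.206, -28.871). Then |DQ| = |Q − D| = 52.798.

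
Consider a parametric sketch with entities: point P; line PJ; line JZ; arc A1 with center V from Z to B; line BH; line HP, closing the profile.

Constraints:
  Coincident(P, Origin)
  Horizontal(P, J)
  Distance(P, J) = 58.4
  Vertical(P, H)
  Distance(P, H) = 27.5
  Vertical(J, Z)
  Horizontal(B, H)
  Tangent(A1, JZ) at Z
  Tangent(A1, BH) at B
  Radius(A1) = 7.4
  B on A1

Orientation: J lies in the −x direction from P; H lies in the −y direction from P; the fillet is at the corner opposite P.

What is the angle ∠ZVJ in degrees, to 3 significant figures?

69.8°

The virtual corner opposite P is at (-58.4, -27.5). A1 meets JZ tangentially, so VZ is at right angles to JZ and since A1 is tangent to BH there, VB ⟂ BH, with radius 7.4, so the center V sits 7.4 in from both sides at V = (-51.0, -20.1). That places the tangent points at Z = (-58.4, -20.1) on JZ and B = (-51.0, -27.5) on BH. Then cos ∠ZVJ = VZ·VJ / (|VZ||VJ|), giving 69.8°.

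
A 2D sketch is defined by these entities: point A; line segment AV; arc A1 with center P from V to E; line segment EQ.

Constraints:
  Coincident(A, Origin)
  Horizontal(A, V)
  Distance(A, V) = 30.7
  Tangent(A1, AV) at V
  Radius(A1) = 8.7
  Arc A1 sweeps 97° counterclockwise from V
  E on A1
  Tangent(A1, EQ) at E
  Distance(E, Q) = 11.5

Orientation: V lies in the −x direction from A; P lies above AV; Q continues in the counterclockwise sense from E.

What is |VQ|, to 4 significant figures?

22.38

A is at the origin; AV is horizontal with |AV| = 30.7 and V on the −x side, so V = (-30.70, 0.000). Since A1 is tangent to AV there, PV ⟂ AV, so P = V + (0, 8.7) = (-30.70, 8.700). On A1, V sits at bearing -90° from P; a 97° counterclockwise sweep puts E at bearing 7°, so E = P + 8.7·(cos 7°, sin 7°) = (-22.06, 9.760). Tangency of A1 to EQ means the radius PE is perpendicular to EQ, so EQ runs along (−sin 7°, cos 7°); with |EQ| = 11.5, Q = (-23.47, 21.17). Then |VQ| = |Q − V| = 22.38.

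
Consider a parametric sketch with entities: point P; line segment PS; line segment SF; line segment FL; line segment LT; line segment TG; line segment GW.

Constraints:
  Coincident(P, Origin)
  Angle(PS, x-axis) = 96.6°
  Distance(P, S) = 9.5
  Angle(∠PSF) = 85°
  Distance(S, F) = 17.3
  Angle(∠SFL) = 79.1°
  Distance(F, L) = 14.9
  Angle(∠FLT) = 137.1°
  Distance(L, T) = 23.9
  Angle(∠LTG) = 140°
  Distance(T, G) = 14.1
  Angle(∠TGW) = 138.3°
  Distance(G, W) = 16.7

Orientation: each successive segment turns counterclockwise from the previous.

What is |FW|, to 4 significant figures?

50.45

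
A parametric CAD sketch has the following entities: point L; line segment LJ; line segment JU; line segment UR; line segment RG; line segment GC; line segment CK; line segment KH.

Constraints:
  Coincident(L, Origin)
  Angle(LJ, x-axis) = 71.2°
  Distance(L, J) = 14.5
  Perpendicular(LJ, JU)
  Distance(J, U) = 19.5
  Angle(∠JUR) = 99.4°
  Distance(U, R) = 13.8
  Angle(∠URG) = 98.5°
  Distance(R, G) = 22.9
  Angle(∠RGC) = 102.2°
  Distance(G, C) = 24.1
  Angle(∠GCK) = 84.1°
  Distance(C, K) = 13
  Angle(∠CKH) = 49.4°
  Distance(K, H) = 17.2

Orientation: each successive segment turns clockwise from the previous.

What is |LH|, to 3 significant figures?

6.22

L is at the origin; LJ runs at 71.2° with length 14.5, so J = (4.67, 13.7). The perpendicularity gives JU at right angles to LJ, so JU runs at -18.8°; with |JU| = 19.5, U = (23.1, 7.44). ∠JUR = 99.4° gives UR at -99.4° from the x-axis; with |UR| = 13.8, R = (20.9, -6.17). ∠URG = 98.5° gives RG at 179° from the x-axis; with |RG| = 22.9, G = (-2.02, -5.81). ∠RGC = 102.2° gives GC at 101° from the x-axis; with |GC| = 24.1, C = (-6.74, 17.8). ∠GCK = 84.1° gives CK at 5.40° from the x-axis; with |CK| = 13.0, K = (6.20, 19.0). ∠CKH = 49.4° gives KH at -125° from the x-axis; with |KH| = 17.2, H = (-3.71, 4.99). Then |LH| = |H − L| = 6.22.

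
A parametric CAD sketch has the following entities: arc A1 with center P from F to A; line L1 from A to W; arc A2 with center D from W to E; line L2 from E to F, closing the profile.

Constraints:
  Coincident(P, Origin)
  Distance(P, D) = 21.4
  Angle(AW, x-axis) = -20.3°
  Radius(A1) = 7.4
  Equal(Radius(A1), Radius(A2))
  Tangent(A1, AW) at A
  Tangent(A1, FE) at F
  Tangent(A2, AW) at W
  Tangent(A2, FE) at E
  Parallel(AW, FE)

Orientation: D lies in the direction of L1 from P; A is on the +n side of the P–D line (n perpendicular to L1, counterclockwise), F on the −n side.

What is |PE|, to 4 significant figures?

22.64

The slot axis is L1's direction at -20.3°, so u = (cos -20.3°, sin -20.3°) = (0.9379, -0.3469) and n = (−sin -20.3°, cos -20.3°) = (0.3469, 0.9379). P is at the origin and D lies 21.4 along u from P, so D = 21.4·u = (20.07, -7.424). Tangency of A1 to both parallel lines with radius 7.4 puts A and F at P ± 7.4·n: A = (2.567, 6.940), F = (-2.567, -6.940). Equal radii place W and E the same way about D: W = D + 7.4·n = (22.64, -0.4840), E = D − 7.4·n = (17.50, -14.36). Then |PE| = |E − P| = 22.64.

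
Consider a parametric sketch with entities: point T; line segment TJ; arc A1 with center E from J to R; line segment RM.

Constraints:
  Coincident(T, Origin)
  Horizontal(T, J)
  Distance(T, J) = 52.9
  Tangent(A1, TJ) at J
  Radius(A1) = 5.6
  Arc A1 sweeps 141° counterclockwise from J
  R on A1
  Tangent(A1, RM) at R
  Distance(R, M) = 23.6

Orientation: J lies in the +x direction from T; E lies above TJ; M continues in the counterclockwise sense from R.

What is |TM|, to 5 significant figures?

45.449

T is at the origin; T and J share the same y with |TJ| = 52.9 and J on the +x side, so J = (52.900, 0.0000). A1 meets TJ tangentially, so EJ is at right angles to TJ, so E = J + (0, 5.6) = (52.900, 5.6000). On A1, J sits at bearing -90° from E; a 141° counterclockwise sweep puts R at bearing 51°, so R = E + 5.6·(cos 51°, sin 51°) = (56.424, 9.9520). A1 meets RM tangentially, so ER is at right angles to RM, so RM runs along (−sin 51°, cos 51°); with |RM| = 23.6, M = (38.084, 24.804). Then |TM| = |M − T| = 45.449.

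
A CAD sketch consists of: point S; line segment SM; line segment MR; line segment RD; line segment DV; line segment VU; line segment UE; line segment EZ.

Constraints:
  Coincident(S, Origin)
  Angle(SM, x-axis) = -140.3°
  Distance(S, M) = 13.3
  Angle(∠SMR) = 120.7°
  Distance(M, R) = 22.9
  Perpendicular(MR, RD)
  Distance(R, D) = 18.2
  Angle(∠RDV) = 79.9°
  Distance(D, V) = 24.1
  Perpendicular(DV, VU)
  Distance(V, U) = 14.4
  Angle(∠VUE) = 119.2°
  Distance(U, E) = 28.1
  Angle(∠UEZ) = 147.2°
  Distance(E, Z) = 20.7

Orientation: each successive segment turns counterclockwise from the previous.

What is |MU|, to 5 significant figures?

1.7109

S is at the origin; SM runs at -140.3° with length 13.3, so M = (-10.233, -8.4956). ∠SMR = 120.7° gives MR at -81.000° from the x-axis; with |MR| = 22.9, R = (-6.6507, -31.114). MR is perpendicular to RD, so RD runs at 9.0000°; with |RD| = 18.2, D = (11.325, -28.267). ∠RDV = 79.9° gives DV at 109.10° from the x-axis; with |DV| = 24.1, V = (3.4393, -5.4933). The perpendicularity gives VU at right angles to DV, so VU runs at -160.90°; with |VU| = 14.4, U = (-10.168, -10.205). Then |MU| = |U − M| = 1.7109.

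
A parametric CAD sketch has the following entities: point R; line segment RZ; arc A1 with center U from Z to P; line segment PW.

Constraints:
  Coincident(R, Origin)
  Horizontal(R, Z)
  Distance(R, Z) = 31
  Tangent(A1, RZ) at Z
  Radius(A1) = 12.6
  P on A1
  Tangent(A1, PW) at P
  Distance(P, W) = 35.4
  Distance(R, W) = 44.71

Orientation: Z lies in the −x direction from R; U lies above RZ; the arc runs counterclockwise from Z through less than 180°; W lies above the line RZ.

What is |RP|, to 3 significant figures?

21.0

Checks: |UP| = 12.60 ✓; ∠(UP, PW) = 90.00° ✓; |PW| = 35.40 ✓; |RW| = 44.71 ✓.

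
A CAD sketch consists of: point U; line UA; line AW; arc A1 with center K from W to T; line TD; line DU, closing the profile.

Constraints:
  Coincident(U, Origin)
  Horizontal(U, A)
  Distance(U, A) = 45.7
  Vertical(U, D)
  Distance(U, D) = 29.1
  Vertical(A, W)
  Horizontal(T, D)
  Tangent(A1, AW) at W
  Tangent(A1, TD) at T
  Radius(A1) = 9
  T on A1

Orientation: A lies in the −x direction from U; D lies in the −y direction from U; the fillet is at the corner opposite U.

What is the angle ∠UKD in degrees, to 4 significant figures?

42.49°

U is at the origin; U and A share the same y with |UA| = 45.7 and A on the −x side, so A = (-45.70, 0.000). U and D share the same x with |UD| = 29.1 and D on the −y side, so D = (0.000, -29.10). The virtual corner opposite U is at (-45.70, -29.10). A1 meets AW tangentially, so KW is at right angles to AW and since A1 is tangent to TD there, KT ⟂ TD, with radius 9.0, so the center K sits 9.0 in from both sides at K = (-36.70, -20.10). Then cos ∠UKD = KU·KD / (|KU||KD|), giving 42.49°.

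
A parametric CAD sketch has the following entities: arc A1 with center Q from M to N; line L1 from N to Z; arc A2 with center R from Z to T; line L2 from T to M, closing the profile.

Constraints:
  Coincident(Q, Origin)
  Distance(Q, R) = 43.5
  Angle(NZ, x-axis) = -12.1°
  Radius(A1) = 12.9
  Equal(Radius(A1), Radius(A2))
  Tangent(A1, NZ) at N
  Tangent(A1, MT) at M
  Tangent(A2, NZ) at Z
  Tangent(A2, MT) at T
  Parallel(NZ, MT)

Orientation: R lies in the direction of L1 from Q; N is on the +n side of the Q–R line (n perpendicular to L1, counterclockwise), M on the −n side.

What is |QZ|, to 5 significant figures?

45.372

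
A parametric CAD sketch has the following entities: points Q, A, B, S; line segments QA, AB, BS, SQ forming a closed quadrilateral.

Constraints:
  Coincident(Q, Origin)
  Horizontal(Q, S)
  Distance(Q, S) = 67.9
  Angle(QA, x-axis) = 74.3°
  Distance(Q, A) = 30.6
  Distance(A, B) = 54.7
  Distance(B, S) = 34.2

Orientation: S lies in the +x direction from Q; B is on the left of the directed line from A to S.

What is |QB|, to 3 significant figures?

71.3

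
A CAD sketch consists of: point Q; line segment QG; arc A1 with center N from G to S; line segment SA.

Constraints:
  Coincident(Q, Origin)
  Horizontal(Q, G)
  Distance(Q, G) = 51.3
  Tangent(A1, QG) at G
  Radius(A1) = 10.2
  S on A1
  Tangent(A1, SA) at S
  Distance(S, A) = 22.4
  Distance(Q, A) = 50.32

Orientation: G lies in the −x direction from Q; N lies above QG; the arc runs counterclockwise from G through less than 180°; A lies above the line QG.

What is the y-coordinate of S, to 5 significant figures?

9.2958

Q is at the origin; QG is horizontal with |QG| = 51.3 and G on the −x side, so G = (-51.300, 0.0000). The tangent condition forces NG to be normal to QG, so N = G + (0, 10.2) = (-51.300, 10.200). Since NS ⟂ SA (tangency), |NA| = √(10.2² + 22.4²) = 24.613 regardless of where S sits on A1. So A lies on both circle(Q, 50.32) and circle(N, 24.613); the above-QG intersection is A = (-39.154, 31.608). S is the foot of the tangent from A: S = (-41.140, 9.2958).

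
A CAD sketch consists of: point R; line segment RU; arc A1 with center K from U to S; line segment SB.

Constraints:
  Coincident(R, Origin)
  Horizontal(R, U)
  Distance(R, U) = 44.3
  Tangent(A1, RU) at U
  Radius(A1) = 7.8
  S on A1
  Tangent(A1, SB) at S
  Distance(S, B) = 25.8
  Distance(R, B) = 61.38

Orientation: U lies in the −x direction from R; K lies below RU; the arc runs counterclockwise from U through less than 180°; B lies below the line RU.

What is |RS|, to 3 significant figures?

52.7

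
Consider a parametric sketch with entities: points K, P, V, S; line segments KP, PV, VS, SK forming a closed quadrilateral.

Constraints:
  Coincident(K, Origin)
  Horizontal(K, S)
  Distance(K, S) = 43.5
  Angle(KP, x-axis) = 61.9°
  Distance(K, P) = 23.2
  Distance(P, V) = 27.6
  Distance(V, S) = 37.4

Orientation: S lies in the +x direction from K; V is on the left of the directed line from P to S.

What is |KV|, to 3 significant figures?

49.4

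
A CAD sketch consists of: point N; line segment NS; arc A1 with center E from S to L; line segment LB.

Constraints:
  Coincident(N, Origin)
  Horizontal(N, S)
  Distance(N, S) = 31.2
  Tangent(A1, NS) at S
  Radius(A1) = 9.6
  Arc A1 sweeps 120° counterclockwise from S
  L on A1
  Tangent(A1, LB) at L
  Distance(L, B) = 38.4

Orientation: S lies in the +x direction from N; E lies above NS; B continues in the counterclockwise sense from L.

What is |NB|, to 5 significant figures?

51.804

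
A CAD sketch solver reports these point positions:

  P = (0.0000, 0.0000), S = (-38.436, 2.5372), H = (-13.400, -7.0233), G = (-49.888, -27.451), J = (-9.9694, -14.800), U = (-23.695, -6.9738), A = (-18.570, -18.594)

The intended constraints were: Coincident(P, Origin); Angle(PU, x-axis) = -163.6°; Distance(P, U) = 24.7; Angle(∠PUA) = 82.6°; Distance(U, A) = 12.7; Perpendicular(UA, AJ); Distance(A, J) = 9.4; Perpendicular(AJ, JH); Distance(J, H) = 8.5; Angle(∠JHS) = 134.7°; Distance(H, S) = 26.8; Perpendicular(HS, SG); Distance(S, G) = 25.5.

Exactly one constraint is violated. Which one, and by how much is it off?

Distance(S, G) = 25.5 — off by 6.60.

P = (0.00, 0.00) ✓; PU at -163.6° ✓; |PU| = 24.70 ✓; ∠PUA = 82.60° ✓; |UA| = 12.70 ✓; ∠(UA, AJ) = 90.00° ✓; |AJ| = 9.400 ✓; ∠(AJ, JH) = 90.00° ✓; |JH| = 8.500 ✓; ∠JHS = 134.7° ✓; |HS| = 26.80 ✓; ∠(HS, SG) = 90.00° ✓; |SG| = 32.10 ✗.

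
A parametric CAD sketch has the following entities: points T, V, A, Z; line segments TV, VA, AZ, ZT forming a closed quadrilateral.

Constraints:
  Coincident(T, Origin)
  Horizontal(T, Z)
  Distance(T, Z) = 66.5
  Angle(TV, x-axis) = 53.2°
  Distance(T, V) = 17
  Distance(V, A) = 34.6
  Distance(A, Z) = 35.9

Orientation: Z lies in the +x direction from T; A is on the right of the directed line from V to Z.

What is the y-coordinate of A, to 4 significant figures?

-12.52

T is at the origin; T and Z share the same y with |TZ| = 66.5 and Z in +x, so Z = (66.5, 0). TV runs at 53.2° with |TV| = 17.0, so V = (10.18, 13.61). A is determined by |VA| = 34.6 and |AZ| = 35.9 together: it lies at the intersection of circle(V, 34.6) and circle(Z, 35.9). With |VZ| = 57.94, the foot of the radical line on VZ is 28.18 from V and the perpendicular offset is √(34.6² − 28.18²) = 20.08. Taking the right-of-VZ solution: A = (32.86, -12.52).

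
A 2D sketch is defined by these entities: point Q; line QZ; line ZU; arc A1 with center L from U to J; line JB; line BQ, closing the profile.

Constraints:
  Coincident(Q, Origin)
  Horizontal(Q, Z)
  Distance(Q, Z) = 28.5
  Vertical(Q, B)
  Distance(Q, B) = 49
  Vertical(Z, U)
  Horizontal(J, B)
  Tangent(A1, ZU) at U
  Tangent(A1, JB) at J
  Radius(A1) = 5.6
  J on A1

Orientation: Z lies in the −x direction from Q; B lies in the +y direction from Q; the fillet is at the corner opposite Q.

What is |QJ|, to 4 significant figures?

54.09

Q is at the origin; Q and Z share the same y with |QZ| = 28.5 and Z on the −x side, so Z = (-28.50, 0.000). Q and B share the same x with |QB| = 49.0 and B on the +y side, so B = (0.000, 49.00). The virtual corner opposite Q is at (-28.50, 49.00). The tangent condition forces LU to be normal to ZU and the tangent condition forces LJ to be normal to JB, with radius 5.6, so the center L sits 5.6 in from both sides at L = (-22.90, 43.40). That places the tangent points at U = (-28.50, 43.40) on ZU and J = (-22.90, 49.00) on JB. Then |QJ| = |J − Q| = 54.09.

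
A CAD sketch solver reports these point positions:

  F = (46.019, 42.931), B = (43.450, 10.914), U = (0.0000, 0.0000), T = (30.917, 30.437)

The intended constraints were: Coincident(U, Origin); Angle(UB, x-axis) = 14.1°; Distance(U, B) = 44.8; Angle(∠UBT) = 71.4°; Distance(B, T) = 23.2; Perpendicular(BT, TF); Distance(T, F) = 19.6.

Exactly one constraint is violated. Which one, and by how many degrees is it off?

Perpendicular(BT, TF) — off by 6.90°.

U = (0.00, 0.00) ✓; UB at 14.10° ✓; |UB| = 44.80 ✓; ∠UBT = 71.40° ✓; |BT| = 23.20 ✓; ∠(BT, TF) = 83.10° ✗; |TF| = 19.60 ✓.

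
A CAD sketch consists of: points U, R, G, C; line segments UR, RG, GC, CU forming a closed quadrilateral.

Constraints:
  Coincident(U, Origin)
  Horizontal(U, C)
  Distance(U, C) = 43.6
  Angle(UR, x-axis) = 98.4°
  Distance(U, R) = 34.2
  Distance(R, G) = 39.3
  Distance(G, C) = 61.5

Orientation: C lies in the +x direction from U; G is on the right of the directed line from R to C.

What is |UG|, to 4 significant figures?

18.12

U is at the origin; U and C share the same y with |UC| = 43.6 and C in +x, so C = (43.6, 0). UR runs at 98.4° with |UR| = 34.2, so R = (-4.996, 33.83). G is determined by |RG| = 39.3 and |GC| = 61.5 together: it lies at the intersection of circle(R, 39.3) and circle(C, 61.5). With |RC| = 59.21, the foot of the radical line on RC is 10.71 from R and the perpendicular offset is √(39.3² − 10.71²) = 37.81. Taking the right-of-RC solution: G = (-17.81, -3.319).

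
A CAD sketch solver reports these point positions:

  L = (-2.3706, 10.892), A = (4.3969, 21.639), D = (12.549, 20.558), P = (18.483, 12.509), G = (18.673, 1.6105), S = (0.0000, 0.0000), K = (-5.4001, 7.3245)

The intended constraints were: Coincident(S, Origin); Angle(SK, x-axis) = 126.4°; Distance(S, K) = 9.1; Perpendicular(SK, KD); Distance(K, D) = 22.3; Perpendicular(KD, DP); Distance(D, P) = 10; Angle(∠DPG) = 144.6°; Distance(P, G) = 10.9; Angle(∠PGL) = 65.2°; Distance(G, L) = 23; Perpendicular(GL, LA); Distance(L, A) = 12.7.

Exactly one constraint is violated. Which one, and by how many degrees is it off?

Perpendicular(GL, LA) — off by 8.40°.

S = (0.00, 0.00) ✓; SK at 126.4° ✓; |SK| = 9.100 ✓; ∠(SK, KD) = 90.00° ✓; |KD| = 22.30 ✓; ∠(KD, DP) = 90.00° ✓; |DP| = 10.00 ✓; ∠DPG = 144.6° ✓; |PG| = 10.90 ✓; ∠PGL = 65.20° ✓; |GL| = 23.00 ✓; ∠(GL, LA) = 98.40° ✗; |LA| = 12.70 ✓.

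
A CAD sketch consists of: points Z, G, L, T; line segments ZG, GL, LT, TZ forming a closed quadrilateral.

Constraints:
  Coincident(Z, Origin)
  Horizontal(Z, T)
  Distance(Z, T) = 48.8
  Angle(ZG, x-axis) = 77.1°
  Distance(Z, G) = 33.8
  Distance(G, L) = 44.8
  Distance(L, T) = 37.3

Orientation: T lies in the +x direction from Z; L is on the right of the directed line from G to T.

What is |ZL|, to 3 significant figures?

17.6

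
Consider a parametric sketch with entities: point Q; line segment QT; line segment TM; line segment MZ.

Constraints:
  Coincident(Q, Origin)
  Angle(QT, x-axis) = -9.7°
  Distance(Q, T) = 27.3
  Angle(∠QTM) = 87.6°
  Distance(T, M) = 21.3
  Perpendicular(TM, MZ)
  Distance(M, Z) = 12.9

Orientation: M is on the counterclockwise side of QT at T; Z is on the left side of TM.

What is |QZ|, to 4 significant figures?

24.76

Q is at the origin; QT runs at -9.7° with length 27.3, so T = 27.3·(cos -9.7°, sin -9.7°) = (26.91, -4.600). ∠QTM = 87.6°, so TM runs at -9.7° + (180° − 87.6°) = 82.70° from the x-axis; with |TM| = 21.3, M = T + 21.3·(cos 82.70°, sin 82.70°) = (29.62, 16.53). TM is perpendicular to MZ; with |MZ| = 12.9 on the left of TM, Z = M + 12.9·(-0.9919, 0.1271) = (16.82, 18.17). Then |QZ| = |Z − Q| = 24.76.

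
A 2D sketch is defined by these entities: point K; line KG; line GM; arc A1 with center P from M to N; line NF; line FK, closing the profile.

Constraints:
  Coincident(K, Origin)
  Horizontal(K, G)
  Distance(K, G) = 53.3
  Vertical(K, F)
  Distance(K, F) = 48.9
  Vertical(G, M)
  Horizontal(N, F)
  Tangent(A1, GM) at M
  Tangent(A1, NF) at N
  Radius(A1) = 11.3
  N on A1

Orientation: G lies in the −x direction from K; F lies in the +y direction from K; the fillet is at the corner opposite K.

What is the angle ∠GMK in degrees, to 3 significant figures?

54.8°

K is at the origin; K and G share the same y with |KG| = 53.3 and G on the −x side, so G = (-53.3, 0.00). KF is vertical with |KF| = 48.9 and F on the +y side, so F = (0.00, 48.9). The virtual corner opposite K is at (-53.3, 48.9). A1 meets GM tangentially, so PM is at right angles to GM and tangency of A1 to NF means the radius PN is perpendicular to NF, with radius 11.3, so the center P sits 11.3 in from both sides at P = (-42.0, 37.6). That places the tangent points at M = (-53.3, 37.6) on GM and N = (-42.0, 48.9) on NF. Then cos ∠GMK = MG·MK / (|MG||MK|), giving 54.8°.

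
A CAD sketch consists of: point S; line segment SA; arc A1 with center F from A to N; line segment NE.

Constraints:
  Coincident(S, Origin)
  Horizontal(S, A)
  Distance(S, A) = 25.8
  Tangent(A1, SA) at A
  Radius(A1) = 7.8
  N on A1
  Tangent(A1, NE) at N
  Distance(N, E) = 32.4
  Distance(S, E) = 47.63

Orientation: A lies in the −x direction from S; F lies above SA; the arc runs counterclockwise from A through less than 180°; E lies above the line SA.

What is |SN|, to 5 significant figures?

20.350

S is at the origin; SA is horizontal with |SA| = 25.8 and A on the −x side, so A = (-25.800, 0.0000). Since A1 is tangent to SA there, FA ⟂ SA, so F = A + (0, 7.8) = (-25.800, 7.8000). Since FN ⟂ NE (tangency), |FE| = √(7.8² + 32.4²) = 33.326 regardless of where N sits on A1. So E lies on both circle(S, 47.63) and circle(F, 33.326); the above-SA intersection is E = (-24.101, 41.082). N is the foot of the tangent from E: N = (-18.133, 9.2366).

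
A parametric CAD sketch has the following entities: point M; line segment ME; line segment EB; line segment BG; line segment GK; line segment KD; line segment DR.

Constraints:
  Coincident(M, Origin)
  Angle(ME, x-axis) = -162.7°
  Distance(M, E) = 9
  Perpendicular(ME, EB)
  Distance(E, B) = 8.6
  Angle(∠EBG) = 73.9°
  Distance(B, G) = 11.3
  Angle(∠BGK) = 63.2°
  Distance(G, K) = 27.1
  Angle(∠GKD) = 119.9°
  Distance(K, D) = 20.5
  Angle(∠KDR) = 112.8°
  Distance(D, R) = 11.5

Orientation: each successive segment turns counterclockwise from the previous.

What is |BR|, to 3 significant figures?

30.4

∠GKD = 119.9° gives KD at -150° from the x-axis; with |KD| = 20.5, D = (-37.8, -1.54). ∠KDR = 112.8° gives DR at -82.5° from the x-axis; with |DR| = 11.5, R = (-36.3, -12.9). Then |BR| = |R − B| = 30.4.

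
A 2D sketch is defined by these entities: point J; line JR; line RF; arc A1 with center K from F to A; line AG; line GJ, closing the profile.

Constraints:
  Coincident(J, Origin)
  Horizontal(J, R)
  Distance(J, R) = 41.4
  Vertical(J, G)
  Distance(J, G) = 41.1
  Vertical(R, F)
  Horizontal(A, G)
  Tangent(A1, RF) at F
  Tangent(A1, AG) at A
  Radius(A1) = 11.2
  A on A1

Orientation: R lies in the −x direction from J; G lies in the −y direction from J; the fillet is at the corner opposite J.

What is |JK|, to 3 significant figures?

42.5

JG is vertical with |JG| = 41.1 and G on the −y side, so G = (0.00, -41.1). The virtual corner opposite J is at (-41.4, -41.1). Tangency of A1 to RF means the radius KF is perpendicular to RF and the tangent condition forces KA to be normal to AG, with radius 11.2, so the center K sits 11.2 in from both sides at K = (-30.2, -29.9). Then |JK| = |K − J| = 42.5.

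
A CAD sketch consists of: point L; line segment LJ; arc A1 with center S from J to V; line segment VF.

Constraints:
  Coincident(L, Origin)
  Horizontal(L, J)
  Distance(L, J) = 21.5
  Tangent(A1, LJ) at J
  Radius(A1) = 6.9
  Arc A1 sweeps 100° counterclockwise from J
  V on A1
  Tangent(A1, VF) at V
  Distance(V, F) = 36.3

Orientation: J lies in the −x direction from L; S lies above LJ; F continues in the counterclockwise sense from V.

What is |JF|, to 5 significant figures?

43.849

L is at the origin; L and J share the same y with |LJ| = 21.5 and J on the −x side, so J = (-21.500, 0.0000). Tangency of A1 to LJ means the radius SJ is perpendicular to LJ, so S = J + (0, 6.9) = (-21.500, 6.9000). On A1, J sits at bearing -90° from S; a 100° counterclockwise sweep puts V at bearing 10°, so V = S + 6.9·(cos 10°, sin 10°) = (-14.705, 8.0982). Since A1 is tangent to VF there, SV ⟂ VF, so VF runs along (−sin 10°, cos 10°); with |VF| = 36.3, F = (-21.008, 43.847). Then |JF| = |F − J| = 43.849.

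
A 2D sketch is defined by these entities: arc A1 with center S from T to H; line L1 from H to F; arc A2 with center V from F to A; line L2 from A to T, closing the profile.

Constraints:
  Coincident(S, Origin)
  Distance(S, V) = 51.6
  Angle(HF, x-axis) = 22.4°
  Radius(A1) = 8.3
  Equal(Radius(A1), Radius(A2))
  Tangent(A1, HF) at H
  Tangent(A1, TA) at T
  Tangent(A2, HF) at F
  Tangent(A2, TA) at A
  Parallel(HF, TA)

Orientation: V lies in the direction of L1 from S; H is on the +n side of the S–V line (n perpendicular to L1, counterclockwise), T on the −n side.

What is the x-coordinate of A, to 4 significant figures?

50.87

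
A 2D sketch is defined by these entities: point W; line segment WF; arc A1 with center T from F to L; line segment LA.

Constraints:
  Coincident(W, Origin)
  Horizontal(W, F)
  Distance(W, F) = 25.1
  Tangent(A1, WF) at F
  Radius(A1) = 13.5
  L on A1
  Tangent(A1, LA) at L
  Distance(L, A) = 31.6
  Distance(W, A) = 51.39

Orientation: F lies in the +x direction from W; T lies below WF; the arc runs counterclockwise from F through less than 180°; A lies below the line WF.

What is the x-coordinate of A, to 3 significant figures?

19.7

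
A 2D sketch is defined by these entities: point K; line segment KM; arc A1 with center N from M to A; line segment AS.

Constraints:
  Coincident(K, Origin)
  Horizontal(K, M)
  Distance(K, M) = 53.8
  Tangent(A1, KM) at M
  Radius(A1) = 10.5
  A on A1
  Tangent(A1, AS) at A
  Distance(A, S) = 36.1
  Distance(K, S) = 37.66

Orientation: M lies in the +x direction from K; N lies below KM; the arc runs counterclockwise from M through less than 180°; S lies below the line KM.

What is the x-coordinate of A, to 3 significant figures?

45.9

K is at the origin; K and M share the same y with |KM| = 53.8 and M on the +x side, so M = (53.8, 0.00). A1 meets KM tangentially, so NM is at right angles to KM, so N = M + (0, -10.5) = (53.8, -10.5). Since NA ⟂ AS (tangency), |NS| = √(10.5² + 36.1²) = 37.6 regardless of where A sits on A1. So S lies on both circle(K, 37.66) and circle(N, 37.6); the below-KM intersection is S = (22.0, -30.6). A is the foot of the tangent from S: A = (45.9, -3.54).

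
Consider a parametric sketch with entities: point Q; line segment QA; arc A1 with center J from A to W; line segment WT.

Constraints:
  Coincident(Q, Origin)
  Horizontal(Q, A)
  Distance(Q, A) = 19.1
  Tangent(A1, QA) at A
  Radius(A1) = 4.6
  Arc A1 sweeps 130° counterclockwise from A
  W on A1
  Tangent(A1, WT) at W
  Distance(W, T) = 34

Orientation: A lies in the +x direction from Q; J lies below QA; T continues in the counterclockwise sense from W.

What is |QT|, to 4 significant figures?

50.30

On A1, A sits at bearing 90° from J; a 130° counterclockwise sweep puts W at bearing 220°, so W = J + 4.6·(cos 220°, sin 220°) = (15.58, -7.557). Since A1 is tangent to WT there, JW ⟂ WT, so WT runs along (−sin 220°, cos 220°); with |WT| = 34.0, T = (37.43, -33.60). Then |QT| = |T − Q| = 50.30.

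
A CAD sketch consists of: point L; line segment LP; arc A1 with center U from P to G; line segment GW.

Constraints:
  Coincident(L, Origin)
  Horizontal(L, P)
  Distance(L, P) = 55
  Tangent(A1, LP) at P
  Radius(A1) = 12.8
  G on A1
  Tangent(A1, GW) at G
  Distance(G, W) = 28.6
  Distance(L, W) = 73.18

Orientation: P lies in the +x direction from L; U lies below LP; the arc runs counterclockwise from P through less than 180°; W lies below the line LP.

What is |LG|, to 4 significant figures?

48.03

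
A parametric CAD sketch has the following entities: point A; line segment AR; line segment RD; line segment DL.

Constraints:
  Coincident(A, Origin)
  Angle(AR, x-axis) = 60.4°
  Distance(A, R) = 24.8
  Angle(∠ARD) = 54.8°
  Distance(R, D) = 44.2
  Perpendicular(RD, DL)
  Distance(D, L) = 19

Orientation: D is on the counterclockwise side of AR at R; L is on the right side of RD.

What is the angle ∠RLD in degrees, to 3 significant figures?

66.7°

A is at the origin; AR runs at 60.4° with length 24.8, so R = 24.8·(cos 60.4°, sin 60.4°) = (12.2, 21.6). ∠ARD = 54.8°, so RD runs at 60.4° + (180° − 54.8°) = 186° from the x-axis; with |RD| = 44.2, D = R + 44.2·(cos 186°, sin 186°) = (-31.7, 17.3). RD ⟂ DL; with |DL| = 19.0 on the right of RD, L = D + 19.0·(-0.0976, 0.995) = (-33.6, 36.2). Then cos ∠RLD = LR·LD / (|LR||LD|), giving 66.7°.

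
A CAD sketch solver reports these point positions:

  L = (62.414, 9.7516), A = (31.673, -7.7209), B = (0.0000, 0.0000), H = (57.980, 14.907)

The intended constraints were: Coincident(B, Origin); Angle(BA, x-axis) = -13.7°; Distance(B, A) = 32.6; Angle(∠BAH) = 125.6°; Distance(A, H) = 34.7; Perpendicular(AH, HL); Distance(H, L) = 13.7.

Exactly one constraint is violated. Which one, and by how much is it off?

Distance(H, L) = 13.7 — off by 6.90.

B = (0.00, 0.00) ✓; BA at -13.70° ✓; |BA| = 32.60 ✓; ∠BAH = 125.6° ✓; |AH| = 34.70 ✓; ∠(AH, HL) = 90.00° ✓; |HL| = 6.800 ✗.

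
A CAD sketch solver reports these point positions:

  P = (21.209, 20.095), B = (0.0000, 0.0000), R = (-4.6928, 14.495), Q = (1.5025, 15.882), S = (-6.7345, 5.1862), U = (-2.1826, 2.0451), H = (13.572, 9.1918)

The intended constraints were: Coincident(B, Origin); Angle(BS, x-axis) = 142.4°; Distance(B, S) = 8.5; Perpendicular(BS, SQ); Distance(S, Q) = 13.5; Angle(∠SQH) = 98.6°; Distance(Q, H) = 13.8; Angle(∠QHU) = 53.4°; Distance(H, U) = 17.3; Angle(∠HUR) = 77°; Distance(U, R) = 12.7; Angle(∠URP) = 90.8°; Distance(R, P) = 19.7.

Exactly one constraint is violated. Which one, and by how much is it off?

Distance(R, P) = 19.7 — off by 6.80.

B = (0.00, 0.00) ✓; BS at 142.4° ✓; |BS| = 8.500 ✓; ∠(BS, SQ) = 90.00° ✓; |SQ| = 13.50 ✓; ∠SQH = 98.60° ✓; |QH| = 13.80 ✓; ∠QHU = 53.40° ✓; |HU| = 17.30 ✓; ∠HUR = 77.00° ✓; |UR| = 12.70 ✓; ∠URP = 90.80° ✓; |RP| = 26.50 ✗.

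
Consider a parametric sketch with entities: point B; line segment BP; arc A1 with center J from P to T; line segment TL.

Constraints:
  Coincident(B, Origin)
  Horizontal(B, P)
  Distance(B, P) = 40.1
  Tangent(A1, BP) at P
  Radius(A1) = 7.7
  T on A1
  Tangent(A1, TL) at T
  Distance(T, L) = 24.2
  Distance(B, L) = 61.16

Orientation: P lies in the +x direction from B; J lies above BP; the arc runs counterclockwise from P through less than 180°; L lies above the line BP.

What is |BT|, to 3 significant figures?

47.9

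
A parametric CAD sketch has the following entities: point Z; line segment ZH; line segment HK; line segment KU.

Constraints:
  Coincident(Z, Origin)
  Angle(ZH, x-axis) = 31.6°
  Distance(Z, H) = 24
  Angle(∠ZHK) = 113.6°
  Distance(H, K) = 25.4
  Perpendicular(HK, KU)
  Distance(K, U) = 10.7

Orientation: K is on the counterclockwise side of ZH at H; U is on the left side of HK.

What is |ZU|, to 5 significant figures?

36.785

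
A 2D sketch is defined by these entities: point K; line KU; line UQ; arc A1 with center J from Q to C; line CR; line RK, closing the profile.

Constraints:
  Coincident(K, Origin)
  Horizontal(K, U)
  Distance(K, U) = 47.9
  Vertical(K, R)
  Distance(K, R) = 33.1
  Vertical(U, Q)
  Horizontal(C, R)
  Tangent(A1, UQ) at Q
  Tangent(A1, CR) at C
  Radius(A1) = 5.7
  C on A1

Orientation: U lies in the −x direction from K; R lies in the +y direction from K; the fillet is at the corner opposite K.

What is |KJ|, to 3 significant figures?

50.3

K and R share the same x with |KR| = 33.1 and R on the +y side, so R = (0.00, 33.1). The virtual corner opposite K is at (-47.9, 33.1). Tangency of A1 to UQ means the radius JQ is perpendicular to UQ and A1 meets CR tangentially, so JC is at right angles to CR, with radius 5.7, so the center J sits 5.7 in from both sides at J = (-42.2, 27.4). Then |KJ| = |J − K| = 50.3.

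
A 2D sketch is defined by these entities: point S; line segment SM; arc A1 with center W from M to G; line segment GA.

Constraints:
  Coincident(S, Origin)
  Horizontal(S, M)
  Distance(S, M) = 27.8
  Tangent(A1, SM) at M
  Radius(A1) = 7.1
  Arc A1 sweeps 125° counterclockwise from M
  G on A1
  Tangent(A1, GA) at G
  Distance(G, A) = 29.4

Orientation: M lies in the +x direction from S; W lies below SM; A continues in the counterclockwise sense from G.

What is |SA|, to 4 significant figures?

52.46

S is at the origin; SM is horizontal with |SM| = 27.8 and M on the +x side, so M = (27.80, 0.000). A1 meets SM tangentially, so WM is at right angles to SM, so W = M + (0, -7.1) = (27.80, -7.100). On A1, M sits at bearing 90° from W; a 125° counterclockwise sweep puts G at bearing 215°, so G = W + 7.1·(cos 215°, sin 215°) = (21.98, -11.17). Since A1 is tangent to GA there, WG ⟂ GA, so GA runs along (−sin 215°, cos 215°); with |GA| = 29.4, A = (38.85, -35.26). Then |SA| = |A − S| = 52.46.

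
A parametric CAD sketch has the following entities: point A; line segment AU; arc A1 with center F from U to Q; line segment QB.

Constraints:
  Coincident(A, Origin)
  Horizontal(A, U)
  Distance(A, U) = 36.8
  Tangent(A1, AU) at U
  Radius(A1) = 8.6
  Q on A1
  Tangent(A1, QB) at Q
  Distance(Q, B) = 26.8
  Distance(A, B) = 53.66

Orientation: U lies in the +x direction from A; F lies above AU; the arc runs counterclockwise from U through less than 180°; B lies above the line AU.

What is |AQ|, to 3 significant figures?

46.4

Checks: |FQ| = 8.600 ✓; ∠(FQ, QB) = 90.00° ✓; |QB| = 26.80 ✓; |AB| = 53.66 ✓.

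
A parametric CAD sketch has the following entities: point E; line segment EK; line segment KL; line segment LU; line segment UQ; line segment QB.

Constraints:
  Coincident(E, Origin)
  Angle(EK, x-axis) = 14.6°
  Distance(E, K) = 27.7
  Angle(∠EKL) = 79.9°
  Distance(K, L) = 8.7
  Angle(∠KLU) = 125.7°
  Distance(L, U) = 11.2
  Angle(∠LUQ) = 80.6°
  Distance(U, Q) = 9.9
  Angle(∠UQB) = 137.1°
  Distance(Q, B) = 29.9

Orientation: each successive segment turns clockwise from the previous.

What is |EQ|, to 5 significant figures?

13.871

∠KLU = 125.7° gives LU at -139.80° from the x-axis; with |LU| = 11.2, U = (18.934, -8.9200). ∠LUQ = 80.6° gives UQ at 120.80° from the x-axis; with |UQ| = 9.9, Q = (13.864, -0.41628). Then |EQ| = |Q − E| = 13.871.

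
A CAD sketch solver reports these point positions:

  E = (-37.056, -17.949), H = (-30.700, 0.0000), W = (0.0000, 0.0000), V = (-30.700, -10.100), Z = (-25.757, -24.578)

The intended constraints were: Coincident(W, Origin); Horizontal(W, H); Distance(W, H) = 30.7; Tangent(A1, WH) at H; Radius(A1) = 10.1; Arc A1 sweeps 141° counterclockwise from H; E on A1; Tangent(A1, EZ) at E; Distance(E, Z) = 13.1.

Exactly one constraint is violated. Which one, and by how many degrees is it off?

Tangent(A1, EZ) at E — off by 8.60°.

W = (0.00, 0.00) ✓; W.y = 0.00, H.y = 0.00 ✓; |WH| = 30.70 ✓; ∠(VH, HW) = 90.00° ✓; |VH| = 10.10 ✓; bearing(V→E) − bearing(V→H) = 141.0° ✓; |VE| = 10.10 ✓; ∠(VE, EZ) = 81.40° ✗; |EZ| = 13.10 ✓.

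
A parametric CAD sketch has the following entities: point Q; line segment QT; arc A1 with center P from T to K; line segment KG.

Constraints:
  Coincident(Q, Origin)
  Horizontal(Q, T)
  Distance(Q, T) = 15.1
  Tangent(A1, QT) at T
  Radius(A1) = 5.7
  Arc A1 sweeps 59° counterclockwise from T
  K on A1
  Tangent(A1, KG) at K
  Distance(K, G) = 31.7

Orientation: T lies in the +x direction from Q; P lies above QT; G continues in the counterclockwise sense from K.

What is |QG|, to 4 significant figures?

47.06

On A1, T sits at bearing -90° from P; a 59° counterclockwise sweep puts K at bearing -31°, so K = P + 5.7·(cos -31°, sin -31°) = (19.99, 2.764). Tangency of A1 to KG means the radius PK is perpendicular to KG, so KG runs along (−sin -31°, cos -31°); with |KG| = 31.7, G = (36.31, 29.94). Then |QG| = |G − Q| = 47.06.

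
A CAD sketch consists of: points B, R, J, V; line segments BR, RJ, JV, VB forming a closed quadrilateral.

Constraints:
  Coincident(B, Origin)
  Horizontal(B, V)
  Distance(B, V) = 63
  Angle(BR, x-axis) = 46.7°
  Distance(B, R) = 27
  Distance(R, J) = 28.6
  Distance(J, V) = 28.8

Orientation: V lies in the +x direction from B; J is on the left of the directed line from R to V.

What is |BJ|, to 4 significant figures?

52.52

B is at the origin; BV is horizontal with |BV| = 63.0 and V in +x, so V = (63.0, 0). BR runs at 46.7° with |BR| = 27.0, so R = (18.52, 19.65). J is determined by |RJ| = 28.6 and |JV| = 28.8 together: it lies at the intersection of circle(R, 28.6) and circle(V, 28.8). With |RV| = 48.63, the foot of the radical line on RV is 24.20 from R and the perpendicular offset is √(28.6² − 24.20²) = 15.25. Taking the left-of-RV solution: J = (46.81, 23.82).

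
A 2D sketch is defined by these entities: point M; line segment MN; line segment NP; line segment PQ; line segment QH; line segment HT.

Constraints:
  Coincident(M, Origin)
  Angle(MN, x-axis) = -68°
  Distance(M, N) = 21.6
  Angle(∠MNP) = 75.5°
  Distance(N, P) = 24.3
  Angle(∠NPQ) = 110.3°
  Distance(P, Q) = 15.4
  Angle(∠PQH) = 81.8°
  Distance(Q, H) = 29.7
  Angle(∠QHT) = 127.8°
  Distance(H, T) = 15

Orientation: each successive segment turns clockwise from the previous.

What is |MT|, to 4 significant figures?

19.06

M is at the origin; MN runs at -68.0° with length 21.6, so N = (8.092, -20.03). ∠MNP = 75.5° gives NP at -172.5° from the x-axis; with |NP| = 24.3, P = (-16.00, -23.20). ∠NPQ = 110.3° gives PQ at 117.8° from the x-axis; with |PQ| = 15.4, Q = (-23.18, -9.576). ∠PQH = 81.8° gives QH at 19.60° from the x-axis; with |QH| = 29.7, H = (4.796, 0.3865). ∠QHT = 127.8° gives HT at -32.60° from the x-axis; with |HT| = 15.0, T = (17.43, -7.695). Then |MT| = |T − M| = 19.06.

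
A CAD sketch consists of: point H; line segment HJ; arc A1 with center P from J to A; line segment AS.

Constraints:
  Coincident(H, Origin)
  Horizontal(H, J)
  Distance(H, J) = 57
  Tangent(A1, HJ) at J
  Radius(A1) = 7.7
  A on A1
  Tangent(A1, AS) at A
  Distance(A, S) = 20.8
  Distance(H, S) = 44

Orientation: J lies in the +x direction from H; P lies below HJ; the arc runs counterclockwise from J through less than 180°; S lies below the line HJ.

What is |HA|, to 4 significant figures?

50.75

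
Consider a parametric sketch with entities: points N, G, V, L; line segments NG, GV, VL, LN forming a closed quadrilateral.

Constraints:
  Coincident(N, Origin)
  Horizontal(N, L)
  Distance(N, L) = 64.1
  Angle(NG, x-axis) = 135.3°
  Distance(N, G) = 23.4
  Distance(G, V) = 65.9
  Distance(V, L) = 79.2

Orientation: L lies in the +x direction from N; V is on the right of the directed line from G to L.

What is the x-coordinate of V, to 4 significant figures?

0.4853

Checks: |GV| = 65.90 ✓; |VL| = 79.20 ✓.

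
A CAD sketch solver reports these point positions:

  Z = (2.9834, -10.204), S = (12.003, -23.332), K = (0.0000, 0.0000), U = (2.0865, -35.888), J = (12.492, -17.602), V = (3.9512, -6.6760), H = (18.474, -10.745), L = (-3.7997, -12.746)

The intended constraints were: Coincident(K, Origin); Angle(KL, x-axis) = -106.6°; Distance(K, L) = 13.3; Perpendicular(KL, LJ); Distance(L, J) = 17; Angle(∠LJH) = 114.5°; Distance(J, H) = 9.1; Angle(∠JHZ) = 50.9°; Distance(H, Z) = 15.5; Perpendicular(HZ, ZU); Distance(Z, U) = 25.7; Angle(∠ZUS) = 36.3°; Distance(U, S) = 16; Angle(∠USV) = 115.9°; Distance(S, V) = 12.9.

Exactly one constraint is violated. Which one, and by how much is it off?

Distance(S, V) = 12.9 — off by 5.60.

K = (0.00, 0.00) ✓; KL at -106.6° ✓; |KL| = 13.30 ✓; ∠(KL, LJ) = 90.00° ✓; |LJ| = 17.00 ✓; ∠LJH = 114.5° ✓; |JH| = 9.100 ✓; ∠JHZ = 50.90° ✓; |HZ| = 15.50 ✓; ∠(HZ, ZU) = 90.00° ✓; |ZU| = 25.70 ✓; ∠ZUS = 36.30° ✓; |US| = 16.00 ✓; ∠USV = 115.9° ✓; |SV| = 18.50 ✗.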